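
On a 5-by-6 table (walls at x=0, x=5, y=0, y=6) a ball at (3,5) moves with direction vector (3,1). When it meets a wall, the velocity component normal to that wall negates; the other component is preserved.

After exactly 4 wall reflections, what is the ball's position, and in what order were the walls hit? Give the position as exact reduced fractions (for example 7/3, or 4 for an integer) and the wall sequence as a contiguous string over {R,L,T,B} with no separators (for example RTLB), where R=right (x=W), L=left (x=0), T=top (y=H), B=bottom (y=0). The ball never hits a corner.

1. t=2/3 → R at (5,17/3); v=(-3,1)
2. t=1/3 → T at (4,6); v=(-3,-1)
3. t=4/3 → L at (0,14/3); v=(3,-1)
4. t=5/3 → R at (5,3); v=(-3,-1)

Final position: (5,3)
Wall sequence: RTLR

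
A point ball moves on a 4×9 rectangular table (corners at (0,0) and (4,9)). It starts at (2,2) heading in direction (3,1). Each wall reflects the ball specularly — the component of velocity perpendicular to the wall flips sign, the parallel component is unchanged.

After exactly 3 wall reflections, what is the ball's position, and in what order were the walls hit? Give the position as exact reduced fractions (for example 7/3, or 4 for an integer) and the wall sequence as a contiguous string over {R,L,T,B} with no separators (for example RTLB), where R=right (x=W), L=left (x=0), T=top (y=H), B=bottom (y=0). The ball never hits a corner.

1. t=2/3 → R at (4,8/3); v=(-3,1)
2. t=4/3 → L at (0,4); v=(3,1)
3. t=4/3 → R at (4,16/3); v=(-3,1)

Final position: (4,16/3)
Wall sequence: RLR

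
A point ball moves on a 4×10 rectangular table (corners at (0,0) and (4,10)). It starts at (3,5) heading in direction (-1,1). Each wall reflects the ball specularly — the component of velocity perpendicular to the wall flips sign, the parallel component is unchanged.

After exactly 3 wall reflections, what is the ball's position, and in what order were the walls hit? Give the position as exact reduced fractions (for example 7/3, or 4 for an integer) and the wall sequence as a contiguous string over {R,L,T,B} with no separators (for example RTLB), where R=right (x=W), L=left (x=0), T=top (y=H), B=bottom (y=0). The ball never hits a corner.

Final position: (4,8)
Wall sequence: LTR

1. t=3 → L at (0,8); v=(1,1)
2. t=2 → T at (2,10); v=(1,-1)
3. t=2 → R at (4,8); v=(-1,-1)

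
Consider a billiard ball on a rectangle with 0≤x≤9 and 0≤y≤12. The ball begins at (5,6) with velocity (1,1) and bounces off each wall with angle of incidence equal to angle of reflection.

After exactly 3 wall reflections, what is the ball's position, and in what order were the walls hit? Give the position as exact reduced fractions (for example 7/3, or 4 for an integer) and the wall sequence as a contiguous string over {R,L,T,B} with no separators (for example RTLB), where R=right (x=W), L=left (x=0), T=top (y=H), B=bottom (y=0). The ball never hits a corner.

1. t=4 → R at (9,10); v=(-1,1)
2. t=2 → T at (7,12); v=(-1,-1)
3. t=7 → L at (0,5); v=(1,-1)

Final position: (0,5)
Wall sequence: RTL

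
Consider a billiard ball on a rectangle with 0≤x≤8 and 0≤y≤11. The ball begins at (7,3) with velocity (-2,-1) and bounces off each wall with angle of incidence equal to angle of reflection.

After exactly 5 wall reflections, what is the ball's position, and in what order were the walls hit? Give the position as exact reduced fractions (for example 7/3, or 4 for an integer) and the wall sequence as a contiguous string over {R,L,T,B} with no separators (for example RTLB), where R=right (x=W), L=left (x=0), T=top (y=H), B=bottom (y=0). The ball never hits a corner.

Final position: (5,11)
Wall sequence: BLRLT

1. t=3 → B at (1,0); v=(-2,1)
2. t=1/2 → L at (0,1/2); v=(2,1)
3. t=4 → R at (8,9/2); v=(-2,1)
4. t=4 → L at (0,17/2); v=(2,1)
5. t=5/2 → T at (5,11); v=(2,-1)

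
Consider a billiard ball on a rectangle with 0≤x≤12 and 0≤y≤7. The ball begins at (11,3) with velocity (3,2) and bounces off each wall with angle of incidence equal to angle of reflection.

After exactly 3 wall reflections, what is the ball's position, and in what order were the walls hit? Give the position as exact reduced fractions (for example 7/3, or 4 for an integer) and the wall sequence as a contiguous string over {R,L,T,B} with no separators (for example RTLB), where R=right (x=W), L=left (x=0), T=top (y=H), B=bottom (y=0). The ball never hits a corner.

Final position: (0,7/3)
Wall sequence: RTL

1. t=1/3 → R at (12,11/3); v=(-3,2)
2. t=5/3 → T at (7,7); v=(-3,-2)
3. t=7/3 → L at (0,7/3); v=(3,-2)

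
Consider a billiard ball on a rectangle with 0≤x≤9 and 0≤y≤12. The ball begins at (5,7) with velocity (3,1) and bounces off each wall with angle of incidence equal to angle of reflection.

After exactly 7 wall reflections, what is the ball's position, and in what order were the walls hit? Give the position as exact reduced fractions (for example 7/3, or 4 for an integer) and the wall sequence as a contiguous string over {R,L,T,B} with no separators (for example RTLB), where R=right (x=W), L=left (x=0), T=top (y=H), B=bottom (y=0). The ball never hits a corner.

1. t=4/3 → R at (9,25/3); v=(-3,1)
2. t=3 → L at (0,34/3); v=(3,1)
3. t=2/3 → T at (2,12); v=(3,-1)
4. t=7/3 → R at (9,29/3); v=(-3,-1)
5. t=3 → L at (0,20/3); v=(3,-1)
6. t=3 → R at (9,11/3); v=(-3,-1)
7. t=3 → L at (0,2/3); v=(3,-1)

Final position: (0,2/3)
Wall sequence: RLTRLRL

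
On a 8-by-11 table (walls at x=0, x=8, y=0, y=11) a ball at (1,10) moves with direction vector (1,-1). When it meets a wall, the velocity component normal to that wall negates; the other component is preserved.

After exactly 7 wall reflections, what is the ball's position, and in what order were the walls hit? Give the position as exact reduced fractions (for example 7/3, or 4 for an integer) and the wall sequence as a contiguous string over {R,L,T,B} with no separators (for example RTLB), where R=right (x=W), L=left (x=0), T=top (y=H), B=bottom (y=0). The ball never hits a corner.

1. t=7 → R at (8,3); v=(-1,-1)
2. t=3 → B at (5,0); v=(-1,1)
3. t=5 → L at (0,5); v=(1,1)
4. t=6 → T at (6,11); v=(1,-1)
5. t=2 → R at (8,9); v=(-1,-1)
6. t=8 → L at (0,1); v=(1,-1)
7. t=1 → B at (1,0); v=(1,1)

Final position: (1,0)
Wall sequence: RBLTRLB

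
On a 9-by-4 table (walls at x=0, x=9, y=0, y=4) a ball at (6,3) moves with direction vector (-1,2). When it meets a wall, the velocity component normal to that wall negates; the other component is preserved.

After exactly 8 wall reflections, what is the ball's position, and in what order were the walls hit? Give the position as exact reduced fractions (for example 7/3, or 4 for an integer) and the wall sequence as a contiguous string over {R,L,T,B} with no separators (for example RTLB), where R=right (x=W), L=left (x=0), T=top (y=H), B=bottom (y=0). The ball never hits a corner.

1. t=1/2 → T at (11/2,4); v=(-1,-2)
2. t=2 → B at (7/2,0); v=(-1,2)
3. t=2 → T at (3/2,4); v=(-1,-2)
4. t=3/2 → L at (0,1); v=(1,-2)
5. t=1/2 → B at (1/2,0); v=(1,2)
6. t=2 → T at (5/2,4); v=(1,-2)
7. t=2 → B at (9/2,0); v=(1,2)
8. t=2 → T at (13/2,4); v=(1,-2)

Final position: (13/2,4)
Wall sequence: TBTLBTBT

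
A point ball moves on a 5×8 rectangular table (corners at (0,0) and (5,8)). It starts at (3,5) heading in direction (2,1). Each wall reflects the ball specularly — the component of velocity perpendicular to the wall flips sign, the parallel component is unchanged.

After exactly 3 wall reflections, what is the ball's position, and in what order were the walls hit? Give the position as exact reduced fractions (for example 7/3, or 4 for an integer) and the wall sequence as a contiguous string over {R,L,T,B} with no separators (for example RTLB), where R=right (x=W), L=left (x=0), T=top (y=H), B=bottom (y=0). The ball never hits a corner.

1. t=1 → R at (5,6); v=(-2,1)
2. t=2 → T at (1,8); v=(-2,-1)
3. t=1/2 → L at (0,15/2); v=(2,-1)

Final position: (0,15/2)
Wall sequence: RTL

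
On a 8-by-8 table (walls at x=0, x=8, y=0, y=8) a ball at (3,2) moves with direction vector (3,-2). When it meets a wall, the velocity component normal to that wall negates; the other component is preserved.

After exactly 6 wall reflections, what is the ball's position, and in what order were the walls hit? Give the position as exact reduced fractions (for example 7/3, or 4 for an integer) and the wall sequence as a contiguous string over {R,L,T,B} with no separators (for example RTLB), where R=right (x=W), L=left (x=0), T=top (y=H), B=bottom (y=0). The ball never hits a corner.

1. t=1 → B at (6,0); v=(3,2)
2. t=2/3 → R at (8,4/3); v=(-3,2)
3. t=8/3 → L at (0,20/3); v=(3,2)
4. t=2/3 → T at (2,8); v=(3,-2)
5. t=2 → R at (8,4); v=(-3,-2)
6. t=2 → B at (2,0); v=(-3,2)

Final position: (2,0)
Wall sequence: BRLTRB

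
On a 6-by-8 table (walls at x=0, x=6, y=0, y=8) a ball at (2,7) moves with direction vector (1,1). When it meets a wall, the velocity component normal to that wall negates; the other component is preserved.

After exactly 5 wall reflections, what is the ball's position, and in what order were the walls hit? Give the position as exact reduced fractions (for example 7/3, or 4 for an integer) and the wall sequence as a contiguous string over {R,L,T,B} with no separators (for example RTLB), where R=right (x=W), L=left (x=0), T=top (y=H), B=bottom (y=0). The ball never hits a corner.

1. t=1 → T at (3,8); v=(1,-1)
2. t=3 → R at (6,5); v=(-1,-1)
3. t=5 → B at (1,0); v=(-1,1)
4. t=1 → L at (0,1); v=(1,1)
5. t=6 → R at (6,7); v=(-1,1)

Final position: (6,7)
Wall sequence: TRBLR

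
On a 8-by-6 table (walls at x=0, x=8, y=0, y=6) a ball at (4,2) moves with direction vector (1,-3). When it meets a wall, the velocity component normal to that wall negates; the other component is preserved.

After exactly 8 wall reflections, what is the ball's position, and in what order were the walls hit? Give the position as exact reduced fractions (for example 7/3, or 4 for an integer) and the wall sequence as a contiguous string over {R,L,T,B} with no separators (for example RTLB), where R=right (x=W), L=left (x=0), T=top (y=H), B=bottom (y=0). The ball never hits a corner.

Final position: (0,2)
Wall sequence: BTRBTBTL

1. t=2/3 → B at (14/3,0); v=(1,3)
2. t=2 → T at (20/3,6); v=(1,-3)
3. t=4/3 → R at (8,2); v=(-1,-3)
4. t=2/3 → B at (22/3,0); v=(-1,3)
5. t=2 → T at (16/3,6); v=(-1,-3)
6. t=2 → B at (10/3,0); v=(-1,3)
7. t=2 → T at (4/3,6); v=(-1,-3)
8. t=4/3 → L at (0,2); v=(1,-3)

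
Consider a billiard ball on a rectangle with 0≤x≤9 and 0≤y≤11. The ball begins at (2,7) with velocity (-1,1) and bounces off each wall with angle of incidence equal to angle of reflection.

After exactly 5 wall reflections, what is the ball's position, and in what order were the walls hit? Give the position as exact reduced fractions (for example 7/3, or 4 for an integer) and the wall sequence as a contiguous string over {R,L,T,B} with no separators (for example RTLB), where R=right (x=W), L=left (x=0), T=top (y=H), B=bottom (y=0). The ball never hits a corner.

Final position: (0,5)
Wall sequence: LTRBL

1. t=2 → L at (0,9); v=(1,1)
2. t=2 → T at (2,11); v=(1,-1)
3. t=7 → R at (9,4); v=(-1,-1)
4. t=4 → B at (5,0); v=(-1,1)
5. t=5 → L at (0,5); v=(1,1)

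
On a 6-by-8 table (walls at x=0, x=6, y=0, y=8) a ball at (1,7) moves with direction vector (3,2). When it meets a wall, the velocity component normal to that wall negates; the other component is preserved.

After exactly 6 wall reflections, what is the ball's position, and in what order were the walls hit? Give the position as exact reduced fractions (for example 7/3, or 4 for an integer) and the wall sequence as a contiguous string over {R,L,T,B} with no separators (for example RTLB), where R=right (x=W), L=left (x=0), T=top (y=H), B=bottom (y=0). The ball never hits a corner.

1. t=1/2 → T at (5/2,8); v=(3,-2)
2. t=7/6 → R at (6,17/3); v=(-3,-2)
3. t=2 → L at (0,5/3); v=(3,-2)
4. t=5/6 → B at (5/2,0); v=(3,2)
5. t=7/6 → R at (6,7/3); v=(-3,2)
6. t=2 → L at (0,19/3); v=(3,2)

Final position: (0,19/3)
Wall sequence: TRLBRL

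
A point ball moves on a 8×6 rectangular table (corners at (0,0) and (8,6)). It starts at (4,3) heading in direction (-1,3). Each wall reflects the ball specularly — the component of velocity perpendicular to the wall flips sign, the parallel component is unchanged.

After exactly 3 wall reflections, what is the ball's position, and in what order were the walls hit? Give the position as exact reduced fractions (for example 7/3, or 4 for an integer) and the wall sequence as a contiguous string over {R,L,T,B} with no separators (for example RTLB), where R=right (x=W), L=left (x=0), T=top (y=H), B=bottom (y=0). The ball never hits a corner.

Final position: (0,3)
Wall sequence: TBL

1. t=1 → T at (3,6); v=(-1,-3)
2. t=2 → B at (1,0); v=(-1,3)
3. t=1 → L at (0,3); v=(1,3)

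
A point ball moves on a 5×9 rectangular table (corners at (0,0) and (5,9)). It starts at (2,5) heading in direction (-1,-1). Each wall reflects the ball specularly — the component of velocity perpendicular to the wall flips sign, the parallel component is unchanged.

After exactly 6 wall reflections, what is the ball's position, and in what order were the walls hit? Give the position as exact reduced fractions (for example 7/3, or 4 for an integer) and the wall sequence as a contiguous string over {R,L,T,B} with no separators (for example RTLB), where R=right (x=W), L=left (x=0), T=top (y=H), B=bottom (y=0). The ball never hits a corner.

1. t=2 → L at (0,3); v=(1,-1)
2. t=3 → B at (3,0); v=(1,1)
3. t=2 → R at (5,2); v=(-1,1)
4. t=5 → L at (0,7); v=(1,1)
5. t=2 → T at (2,9); v=(1,-1)
6. t=3 → R at (5,6); v=(-1,-1)

Final position: (5,6)
Wall sequence: LBRLTR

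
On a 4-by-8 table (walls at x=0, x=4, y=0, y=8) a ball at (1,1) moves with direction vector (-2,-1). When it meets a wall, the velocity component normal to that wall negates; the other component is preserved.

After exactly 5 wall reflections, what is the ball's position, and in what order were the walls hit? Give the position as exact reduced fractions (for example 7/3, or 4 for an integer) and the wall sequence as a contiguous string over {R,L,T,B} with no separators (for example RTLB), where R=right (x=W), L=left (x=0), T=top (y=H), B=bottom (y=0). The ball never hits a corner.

1. t=1/2 → L at (0,1/2); v=(2,-1)
2. t=1/2 → B at (1,0); v=(2,1)
3. t=3/2 → R at (4,3/2); v=(-2,1)
4. t=2 → L at (0,7/2); v=(2,1)
5. t=2 → R at (4,11/2); v=(-2,1)

Final position: (4,11/2)
Wall sequence: LBRLR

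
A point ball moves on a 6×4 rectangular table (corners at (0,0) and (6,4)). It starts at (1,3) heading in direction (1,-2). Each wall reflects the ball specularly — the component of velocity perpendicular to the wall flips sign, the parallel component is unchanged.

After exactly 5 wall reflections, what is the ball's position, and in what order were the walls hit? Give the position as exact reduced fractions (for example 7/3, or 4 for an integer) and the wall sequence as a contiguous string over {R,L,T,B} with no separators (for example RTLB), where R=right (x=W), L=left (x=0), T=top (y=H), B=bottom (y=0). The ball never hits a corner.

1. t=3/2 → B at (5/2,0); v=(1,2)
2. t=2 → T at (9/2,4); v=(1,-2)
3. t=3/2 → R at (6,1); v=(-1,-2)
4. t=1/2 → B at (11/2,0); v=(-1,2)
5. t=2 → T at (7/2,4); v=(-1,-2)

Final position: (7/2,4)
Wall sequence: BTRBT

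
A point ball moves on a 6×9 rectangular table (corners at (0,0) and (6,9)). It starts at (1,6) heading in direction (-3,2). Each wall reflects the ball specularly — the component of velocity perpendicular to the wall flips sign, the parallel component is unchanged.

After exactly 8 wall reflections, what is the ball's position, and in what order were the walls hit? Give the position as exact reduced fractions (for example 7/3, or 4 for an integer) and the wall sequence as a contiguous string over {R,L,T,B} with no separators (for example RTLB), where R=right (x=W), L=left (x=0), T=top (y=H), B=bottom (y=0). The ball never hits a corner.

1. t=1/3 → L at (0,20/3); v=(3,2)
2. t=7/6 → T at (7/2,9); v=(3,-2)
3. t=5/6 → R at (6,22/3); v=(-3,-2)
4. t=2 → L at (0,10/3); v=(3,-2)
5. t=5/3 → B at (5,0); v=(3,2)
6. t=1/3 → R at (6,2/3); v=(-3,2)
7. t=2 → L at (0,14/3); v=(3,2)
8. t=2 → R at (6,26/3); v=(-3,2)

Final position: (6,26/3)
Wall sequence: LTRLBRLR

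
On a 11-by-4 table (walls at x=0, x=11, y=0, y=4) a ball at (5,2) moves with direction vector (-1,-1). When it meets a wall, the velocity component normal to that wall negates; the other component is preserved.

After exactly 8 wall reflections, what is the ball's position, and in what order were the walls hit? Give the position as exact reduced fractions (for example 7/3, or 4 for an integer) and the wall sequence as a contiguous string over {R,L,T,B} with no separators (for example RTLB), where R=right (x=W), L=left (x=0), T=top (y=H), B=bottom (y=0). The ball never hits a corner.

Final position: (5,4)
Wall sequence: BLTBTRBT

1. t=2 → B at (3,0); v=(-1,1)
2. t=3 → L at (0,3); v=(1,1)
3. t=1 → T at (1,4); v=(1,-1)
4. t=4 → B at (5,0); v=(1,1)
5. t=4 → T at (9,4); v=(1,-1)
6. t=2 → R at (11,2); v=(-1,-1)
7. t=2 → B at (9,0); v=(-1,1)
8. t=4 → T at (5,4); v=(-1,-1)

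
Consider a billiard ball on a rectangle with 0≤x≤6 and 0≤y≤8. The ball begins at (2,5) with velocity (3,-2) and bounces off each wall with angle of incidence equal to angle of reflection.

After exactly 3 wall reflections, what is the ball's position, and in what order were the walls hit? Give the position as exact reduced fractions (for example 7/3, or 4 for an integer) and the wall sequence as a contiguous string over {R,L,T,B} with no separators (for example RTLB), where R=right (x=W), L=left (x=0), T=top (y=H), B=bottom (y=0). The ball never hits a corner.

1. t=4/3 → R at (6,7/3); v=(-3,-2)
2. t=7/6 → B at (5/2,0); v=(-3,2)
3. t=5/6 → L at (0,5/3); v=(3,2)

Final position: (0,5/3)
Wall sequence: RBL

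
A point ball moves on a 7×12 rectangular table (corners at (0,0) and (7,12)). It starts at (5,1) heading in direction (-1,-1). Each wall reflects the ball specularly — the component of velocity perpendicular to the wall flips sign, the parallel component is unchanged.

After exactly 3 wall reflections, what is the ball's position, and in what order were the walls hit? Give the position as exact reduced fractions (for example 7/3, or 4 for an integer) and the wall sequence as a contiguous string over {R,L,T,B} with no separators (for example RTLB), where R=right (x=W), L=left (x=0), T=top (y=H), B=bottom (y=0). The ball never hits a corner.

Final position: (7,11)
Wall sequence: BLR

1. t=1 → B at (4,0); v=(-1,1)
2. t=4 → L at (0,4); v=(1,1)
3. t=7 → R at (7,11); v=(-1,1)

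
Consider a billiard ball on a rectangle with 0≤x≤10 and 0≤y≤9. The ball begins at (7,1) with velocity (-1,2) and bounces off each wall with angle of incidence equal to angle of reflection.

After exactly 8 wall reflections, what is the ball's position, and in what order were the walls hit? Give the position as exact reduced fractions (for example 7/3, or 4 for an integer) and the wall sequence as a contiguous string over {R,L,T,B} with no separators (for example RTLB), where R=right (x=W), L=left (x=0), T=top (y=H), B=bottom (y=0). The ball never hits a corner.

1. t=4 → T at (3,9); v=(-1,-2)
2. t=3 → L at (0,3); v=(1,-2)
3. t=3/2 → B at (3/2,0); v=(1,2)
4. t=9/2 → T at (6,9); v=(1,-2)
5. t=4 → R at (10,1); v=(-1,-2)
6. t=1/2 → B at (19/2,0); v=(-1,2)
7. t=9/2 → T at (5,9); v=(-1,-2)
8. t=9/2 → B at (1/2,0); v=(-1,2)

Final position: (1/2,0)
Wall sequence: TLBTRBTB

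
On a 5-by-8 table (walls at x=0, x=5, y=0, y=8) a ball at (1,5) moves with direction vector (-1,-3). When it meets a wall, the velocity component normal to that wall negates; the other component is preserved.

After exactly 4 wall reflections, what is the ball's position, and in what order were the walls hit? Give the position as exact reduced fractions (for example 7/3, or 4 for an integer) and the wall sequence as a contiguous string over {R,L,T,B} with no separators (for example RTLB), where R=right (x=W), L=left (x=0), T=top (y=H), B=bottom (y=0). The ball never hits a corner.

Final position: (5,3)
Wall sequence: LBTR

1. t=1 → L at (0,2); v=(1,-3)
2. t=2/3 → B at (2/3,0); v=(1,3)
3. t=8/3 → T at (10/3,8); v=(1,-3)
4. t=5/3 → R at (5,3); v=(-1,-3)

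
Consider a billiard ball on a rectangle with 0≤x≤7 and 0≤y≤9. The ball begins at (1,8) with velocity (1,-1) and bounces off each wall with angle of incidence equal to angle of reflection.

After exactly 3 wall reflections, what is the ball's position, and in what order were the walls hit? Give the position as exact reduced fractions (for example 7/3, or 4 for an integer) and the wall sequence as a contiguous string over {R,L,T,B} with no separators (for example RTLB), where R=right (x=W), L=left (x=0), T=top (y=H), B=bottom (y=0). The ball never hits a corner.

1. t=6 → R at (7,2); v=(-1,-1)
2. t=2 → B at (5,0); v=(-1,1)
3. t=5 → L at (0,5); v=(1,1)

Final position: (0,5)
Wall sequence: RBL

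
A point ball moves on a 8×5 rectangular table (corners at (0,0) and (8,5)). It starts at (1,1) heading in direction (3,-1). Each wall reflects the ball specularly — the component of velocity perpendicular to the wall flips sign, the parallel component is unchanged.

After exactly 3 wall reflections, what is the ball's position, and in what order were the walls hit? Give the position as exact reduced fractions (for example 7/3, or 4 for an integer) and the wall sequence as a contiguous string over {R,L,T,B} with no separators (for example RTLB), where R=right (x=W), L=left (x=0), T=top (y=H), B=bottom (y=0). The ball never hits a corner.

Final position: (0,4)
Wall sequence: BRL

1. t=1 → B at (4,0); v=(3,1)
2. t=4/3 → R at (8,4/3); v=(-3,1)
3. t=8/3 → L at (0,4); v=(3,1)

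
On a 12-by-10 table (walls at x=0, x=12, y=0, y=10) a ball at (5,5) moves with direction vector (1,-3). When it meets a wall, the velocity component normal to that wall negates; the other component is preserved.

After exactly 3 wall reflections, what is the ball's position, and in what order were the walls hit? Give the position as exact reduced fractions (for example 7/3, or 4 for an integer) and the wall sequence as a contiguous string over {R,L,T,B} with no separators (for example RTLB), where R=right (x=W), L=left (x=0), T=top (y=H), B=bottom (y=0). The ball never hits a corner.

1. t=5/3 → B at (20/3,0); v=(1,3)
2. t=10/3 → T at (10,10); v=(1,-3)
3. t=2 → R at (12,4); v=(-1,-3)

Final position: (12,4)
Wall sequence: BTR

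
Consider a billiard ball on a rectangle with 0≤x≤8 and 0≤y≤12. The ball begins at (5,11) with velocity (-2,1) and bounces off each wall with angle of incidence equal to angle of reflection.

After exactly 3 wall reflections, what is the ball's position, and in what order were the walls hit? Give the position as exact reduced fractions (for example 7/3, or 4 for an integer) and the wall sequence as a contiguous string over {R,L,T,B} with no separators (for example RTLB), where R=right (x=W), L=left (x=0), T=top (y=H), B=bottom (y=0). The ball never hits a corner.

1. t=1 → T at (3,12); v=(-2,-1)
2. t=3/2 → L at (0,21/2); v=(2,-1)
3. t=4 → R at (8,13/2); v=(-2,-1)

Final position: (8,13/2)
Wall sequence: TLR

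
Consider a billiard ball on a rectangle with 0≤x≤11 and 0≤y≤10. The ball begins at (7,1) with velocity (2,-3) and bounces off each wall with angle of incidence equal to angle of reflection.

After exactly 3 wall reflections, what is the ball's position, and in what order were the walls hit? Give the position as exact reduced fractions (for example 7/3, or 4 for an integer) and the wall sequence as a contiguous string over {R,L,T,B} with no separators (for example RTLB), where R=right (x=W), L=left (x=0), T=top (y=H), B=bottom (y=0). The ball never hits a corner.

1. t=1/3 → B at (23/3,0); v=(2,3)
2. t=5/3 → R at (11,5); v=(-2,3)
3. t=5/3 → T at (23/3,10); v=(-2,-3)

Final position: (23/3,10)
Wall sequence: BRT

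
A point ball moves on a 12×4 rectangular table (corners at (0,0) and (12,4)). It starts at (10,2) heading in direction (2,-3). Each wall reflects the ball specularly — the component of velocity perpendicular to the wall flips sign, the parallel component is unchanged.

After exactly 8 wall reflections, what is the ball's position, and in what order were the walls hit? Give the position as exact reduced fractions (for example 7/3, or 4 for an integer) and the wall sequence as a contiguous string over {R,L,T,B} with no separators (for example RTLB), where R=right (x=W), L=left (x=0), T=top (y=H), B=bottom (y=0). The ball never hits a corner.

1. t=2/3 → B at (34/3,0); v=(2,3)
2. t=1/3 → R at (12,1); v=(-2,3)
3. t=1 → T at (10,4); v=(-2,-3)
4. t=4/3 → B at (22/3,0); v=(-2,3)
5. t=4/3 → T at (14/3,4); v=(-2,-3)
6. t=4/3 → B at (2,0); v=(-2,3)
7. t=1 → L at (0,3); v=(2,3)
8. t=1/3 → T at (2/3,4); v=(2,-3)

Final position: (2/3,4)
Wall sequence: BRTBTBLT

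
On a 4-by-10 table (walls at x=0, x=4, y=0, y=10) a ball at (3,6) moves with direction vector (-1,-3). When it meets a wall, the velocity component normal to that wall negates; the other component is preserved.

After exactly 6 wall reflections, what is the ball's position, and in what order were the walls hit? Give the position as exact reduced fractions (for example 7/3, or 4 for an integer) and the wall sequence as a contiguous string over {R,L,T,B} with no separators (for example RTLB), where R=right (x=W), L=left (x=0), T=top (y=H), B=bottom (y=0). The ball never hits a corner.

1. t=2 → B at (1,0); v=(-1,3)
2. t=1 → L at (0,3); v=(1,3)
3. t=7/3 → T at (7/3,10); v=(1,-3)
4. t=5/3 → R at (4,5); v=(-1,-3)
5. t=5/3 → B at (7/3,0); v=(-1,3)
6. t=7/3 → L at (0,7); v=(1,3)

Final position: (0,7)
Wall sequence: BLTRBL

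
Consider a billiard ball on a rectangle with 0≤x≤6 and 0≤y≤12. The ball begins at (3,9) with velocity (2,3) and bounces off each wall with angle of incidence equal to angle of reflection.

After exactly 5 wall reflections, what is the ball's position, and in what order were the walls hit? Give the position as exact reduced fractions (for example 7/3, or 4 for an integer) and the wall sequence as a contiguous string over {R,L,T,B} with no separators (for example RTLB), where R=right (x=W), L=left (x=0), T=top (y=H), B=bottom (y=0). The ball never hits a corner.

1. t=1 → T at (5,12); v=(2,-3)
2. t=1/2 → R at (6,21/2); v=(-2,-3)
3. t=3 → L at (0,3/2); v=(2,-3)
4. t=1/2 → B at (1,0); v=(2,3)
5. t=5/2 → R at (6,15/2); v=(-2,3)

Final position: (6,15/2)
Wall sequence: TRLBR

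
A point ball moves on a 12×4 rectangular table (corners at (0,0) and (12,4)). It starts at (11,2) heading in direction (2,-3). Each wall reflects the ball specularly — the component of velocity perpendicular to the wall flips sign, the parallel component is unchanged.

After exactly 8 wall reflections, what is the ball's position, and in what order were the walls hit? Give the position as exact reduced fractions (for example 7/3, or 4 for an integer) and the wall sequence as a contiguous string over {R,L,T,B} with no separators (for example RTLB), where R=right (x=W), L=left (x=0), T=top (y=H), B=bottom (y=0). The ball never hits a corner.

1. t=1/2 → R at (12,1/2); v=(-2,-3)
2. t=1/6 → B at (35/3,0); v=(-2,3)
3. t=4/3 → T at (9,4); v=(-2,-3)
4. t=4/3 → B at (19/3,0); v=(-2,3)
5. t=4/3 → T at (11/3,4); v=(-2,-3)
6. t=4/3 → B at (1,0); v=(-2,3)
7. t=1/2 → L at (0,3/2); v=(2,3)
8. t=5/6 → T at (5/3,4); v=(2,-3)

Final position: (5/3,4)
Wall sequence: RBTBTBLT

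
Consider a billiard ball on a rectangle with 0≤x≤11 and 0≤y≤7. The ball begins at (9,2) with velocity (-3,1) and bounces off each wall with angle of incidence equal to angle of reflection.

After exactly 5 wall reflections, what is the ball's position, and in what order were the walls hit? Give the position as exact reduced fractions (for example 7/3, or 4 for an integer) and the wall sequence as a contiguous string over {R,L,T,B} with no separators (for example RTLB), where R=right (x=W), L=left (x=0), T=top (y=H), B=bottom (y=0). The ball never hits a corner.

Final position: (5,0)
Wall sequence: LTRLB

1. t=3 → L at (0,5); v=(3,1)
2. t=2 → T at (6,7); v=(3,-1)
3. t=5/3 → R at (11,16/3); v=(-3,-1)
4. t=11/3 → L at (0,5/3); v=(3,-1)
5. t=5/3 → B at (5,0); v=(3,1)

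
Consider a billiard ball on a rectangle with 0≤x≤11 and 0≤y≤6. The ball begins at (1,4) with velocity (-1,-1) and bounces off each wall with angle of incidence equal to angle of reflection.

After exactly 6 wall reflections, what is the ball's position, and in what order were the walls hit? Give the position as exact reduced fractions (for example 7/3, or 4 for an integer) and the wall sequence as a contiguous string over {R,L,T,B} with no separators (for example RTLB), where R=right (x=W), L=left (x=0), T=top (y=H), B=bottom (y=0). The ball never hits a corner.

Final position: (1,6)
Wall sequence: LBTRBT

1. t=1 → L at (0,3); v=(1,-1)
2. t=3 → B at (3,0); v=(1,1)
3. t=6 → T at (9,6); v=(1,-1)
4. t=2 → R at (11,4); v=(-1,-1)
5. t=4 → B at (7,0); v=(-1,1)
6. t=6 → T at (1,6); v=(-1,-1)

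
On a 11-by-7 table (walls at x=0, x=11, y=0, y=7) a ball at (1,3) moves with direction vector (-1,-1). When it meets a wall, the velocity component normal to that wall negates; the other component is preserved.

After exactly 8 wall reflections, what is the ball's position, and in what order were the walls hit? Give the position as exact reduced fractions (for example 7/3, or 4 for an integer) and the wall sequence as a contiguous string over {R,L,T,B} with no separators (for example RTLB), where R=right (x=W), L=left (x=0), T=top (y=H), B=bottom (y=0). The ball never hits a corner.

Final position: (8,0)
Wall sequence: LBTRBLTB

1. t=1 → L at (0,2); v=(1,-1)
2. t=2 → B at (2,0); v=(1,1)
3. t=7 → T at (9,7); v=(1,-1)
4. t=2 → R at (11,5); v=(-1,-1)
5. t=5 → B at (6,0); v=(-1,1)
6. t=6 → L at (0,6); v=(1,1)
7. t=1 → T at (1,7); v=(1,-1)
8. t=7 → B at (8,0); v=(1,1)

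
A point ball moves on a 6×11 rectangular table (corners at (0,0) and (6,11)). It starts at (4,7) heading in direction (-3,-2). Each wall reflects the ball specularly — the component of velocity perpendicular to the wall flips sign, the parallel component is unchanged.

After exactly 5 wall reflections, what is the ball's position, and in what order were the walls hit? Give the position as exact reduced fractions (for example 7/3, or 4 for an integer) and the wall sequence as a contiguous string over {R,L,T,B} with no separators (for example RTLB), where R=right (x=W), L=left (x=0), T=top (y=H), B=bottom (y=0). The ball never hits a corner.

Final position: (6,23/3)
Wall sequence: LRBLR

1. t=4/3 → L at (0,13/3); v=(3,-2)
2. t=2 → R at (6,1/3); v=(-3,-2)
3. t=1/6 → B at (11/2,0); v=(-3,2)
4. t=11/6 → L at (0,11/3); v=(3,2)
5. t=2 → R at (6,23/3); v=(-3,2)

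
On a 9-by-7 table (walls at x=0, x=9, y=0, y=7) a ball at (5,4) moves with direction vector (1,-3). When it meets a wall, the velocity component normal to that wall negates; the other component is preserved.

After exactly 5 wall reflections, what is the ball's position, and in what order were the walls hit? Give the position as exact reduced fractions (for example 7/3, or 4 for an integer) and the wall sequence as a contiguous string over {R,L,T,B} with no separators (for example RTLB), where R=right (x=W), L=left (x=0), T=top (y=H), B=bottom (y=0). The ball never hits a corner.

Final position: (14/3,7)
Wall sequence: BTRBT

1. t=4/3 → B at (19/3,0); v=(1,3)
2. t=7/3 → T at (26/3,7); v=(1,-3)
3. t=1/3 → R at (9,6); v=(-1,-3)
4. t=2 → B at (7,0); v=(-1,3)
5. t=7/3 → T at (14/3,7); v=(-1,-3)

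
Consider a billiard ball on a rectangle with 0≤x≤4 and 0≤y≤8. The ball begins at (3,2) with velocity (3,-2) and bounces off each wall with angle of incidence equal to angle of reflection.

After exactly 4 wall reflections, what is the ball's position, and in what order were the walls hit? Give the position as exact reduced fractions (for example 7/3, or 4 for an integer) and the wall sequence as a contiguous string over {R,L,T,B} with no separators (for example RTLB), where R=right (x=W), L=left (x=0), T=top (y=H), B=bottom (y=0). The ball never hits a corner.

Final position: (4,4)
Wall sequence: RBLR

1. t=1/3 → R at (4,4/3); v=(-3,-2)
2. t=2/3 → B at (2,0); v=(-3,2)
3. t=2/3 → L at (0,4/3); v=(3,2)
4. t=4/3 → R at (4,4); v=(-3,2)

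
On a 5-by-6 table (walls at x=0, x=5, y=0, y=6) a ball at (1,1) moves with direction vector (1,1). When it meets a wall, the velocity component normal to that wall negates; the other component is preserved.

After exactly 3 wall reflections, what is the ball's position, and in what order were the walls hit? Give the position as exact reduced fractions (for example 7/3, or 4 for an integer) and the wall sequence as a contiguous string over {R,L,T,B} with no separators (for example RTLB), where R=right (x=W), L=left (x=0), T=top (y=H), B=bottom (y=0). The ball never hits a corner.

1. t=4 → R at (5,5); v=(-1,1)
2. t=1 → T at (4,6); v=(-1,-1)
3. t=4 → L at (0,2); v=(1,-1)

Final position: (0,2)
Wall sequence: RTL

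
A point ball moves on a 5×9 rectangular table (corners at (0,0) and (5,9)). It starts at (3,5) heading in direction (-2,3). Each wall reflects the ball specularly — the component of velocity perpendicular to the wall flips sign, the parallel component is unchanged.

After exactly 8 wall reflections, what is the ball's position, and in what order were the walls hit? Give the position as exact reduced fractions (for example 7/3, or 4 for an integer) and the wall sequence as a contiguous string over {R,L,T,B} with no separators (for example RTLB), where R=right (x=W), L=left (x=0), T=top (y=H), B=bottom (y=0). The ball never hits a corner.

Final position: (7/3,0)
Wall sequence: TLRBLTRB

1. t=4/3 → T at (1/3,9); v=(-2,-3)
2. t=1/6 → L at (0,17/2); v=(2,-3)
3. t=5/2 → R at (5,1); v=(-2,-3)
4. t=1/3 → B at (13/3,0); v=(-2,3)
5. t=13/6 → L at (0,13/2); v=(2,3)
6. t=5/6 → T at (5/3,9); v=(2,-3)
7. t=5/3 → R at (5,4); v=(-2,-3)
8. t=4/3 → B at (7/3,0); v=(-2,3)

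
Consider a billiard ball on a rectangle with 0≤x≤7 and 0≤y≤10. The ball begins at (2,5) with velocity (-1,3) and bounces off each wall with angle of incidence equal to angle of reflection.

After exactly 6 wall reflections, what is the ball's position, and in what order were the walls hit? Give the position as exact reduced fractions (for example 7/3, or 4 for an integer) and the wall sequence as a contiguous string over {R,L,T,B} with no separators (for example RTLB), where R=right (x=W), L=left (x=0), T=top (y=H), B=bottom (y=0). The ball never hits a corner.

1. t=5/3 → T at (1/3,10); v=(-1,-3)
2. t=1/3 → L at (0,9); v=(1,-3)
3. t=3 → B at (3,0); v=(1,3)
4. t=10/3 → T at (19/3,10); v=(1,-3)
5. t=2/3 → R at (7,8); v=(-1,-3)
6. t=8/3 → B at (13/3,0); v=(-1,3)

Final position: (13/3,0)
Wall sequence: TLBTRB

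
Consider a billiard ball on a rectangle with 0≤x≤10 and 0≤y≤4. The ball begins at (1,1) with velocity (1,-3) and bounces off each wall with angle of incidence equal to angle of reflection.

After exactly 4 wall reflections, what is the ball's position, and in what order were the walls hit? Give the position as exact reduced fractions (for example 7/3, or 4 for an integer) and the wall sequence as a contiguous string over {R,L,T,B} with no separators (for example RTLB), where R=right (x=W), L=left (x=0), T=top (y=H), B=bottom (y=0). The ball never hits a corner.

1. t=1/3 → B at (4/3,0); v=(1,3)
2. t=4/3 → T at (8/3,4); v=(1,-3)
3. t=4/3 → B at (4,0); v=(1,3)
4. t=4/3 → T at (16/3,4); v=(1,-3)

Final position: (16/3,4)
Wall sequence: BTBT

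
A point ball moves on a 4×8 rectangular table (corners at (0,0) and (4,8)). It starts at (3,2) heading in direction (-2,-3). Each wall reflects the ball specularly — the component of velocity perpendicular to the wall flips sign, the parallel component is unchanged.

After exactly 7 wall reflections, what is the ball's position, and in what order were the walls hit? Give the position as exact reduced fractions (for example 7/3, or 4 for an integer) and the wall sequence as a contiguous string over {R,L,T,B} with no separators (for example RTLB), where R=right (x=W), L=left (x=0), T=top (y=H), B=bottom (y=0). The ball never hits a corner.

1. t=2/3 → B at (5/3,0); v=(-2,3)
2. t=5/6 → L at (0,5/2); v=(2,3)
3. t=11/6 → T at (11/3,8); v=(2,-3)
4. t=1/6 → R at (4,15/2); v=(-2,-3)
5. t=2 → L at (0,3/2); v=(2,-3)
6. t=1/2 → B at (1,0); v=(2,3)
7. t=3/2 → R at (4,9/2); v=(-2,3)

Final position: (4,9/2)
Wall sequence: BLTRLBR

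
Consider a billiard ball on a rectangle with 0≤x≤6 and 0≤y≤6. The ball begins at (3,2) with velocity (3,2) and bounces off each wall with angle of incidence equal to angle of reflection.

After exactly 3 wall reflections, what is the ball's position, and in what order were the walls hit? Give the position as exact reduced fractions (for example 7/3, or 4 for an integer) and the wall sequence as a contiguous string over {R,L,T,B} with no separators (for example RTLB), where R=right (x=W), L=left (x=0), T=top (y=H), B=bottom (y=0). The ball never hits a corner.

1. t=1 → R at (6,4); v=(-3,2)
2. t=1 → T at (3,6); v=(-3,-2)
3. t=1 → L at (0,4); v=(3,-2)

Final position: (0,4)
Wall sequence: RTL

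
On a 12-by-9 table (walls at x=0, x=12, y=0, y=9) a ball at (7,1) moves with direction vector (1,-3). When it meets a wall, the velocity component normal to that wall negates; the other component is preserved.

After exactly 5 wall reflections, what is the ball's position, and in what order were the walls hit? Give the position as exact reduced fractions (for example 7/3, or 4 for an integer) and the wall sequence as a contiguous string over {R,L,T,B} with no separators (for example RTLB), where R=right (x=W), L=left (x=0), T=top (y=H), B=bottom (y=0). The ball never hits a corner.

Final position: (23/3,9)
Wall sequence: BTRBT

1. t=1/3 → B at (22/3,0); v=(1,3)
2. t=3 → T at (31/3,9); v=(1,-3)
3. t=5/3 → R at (12,4); v=(-1,-3)
4. t=4/3 → B at (32/3,0); v=(-1,3)
5. t=3 → T at (23/3,9); v=(-1,-3)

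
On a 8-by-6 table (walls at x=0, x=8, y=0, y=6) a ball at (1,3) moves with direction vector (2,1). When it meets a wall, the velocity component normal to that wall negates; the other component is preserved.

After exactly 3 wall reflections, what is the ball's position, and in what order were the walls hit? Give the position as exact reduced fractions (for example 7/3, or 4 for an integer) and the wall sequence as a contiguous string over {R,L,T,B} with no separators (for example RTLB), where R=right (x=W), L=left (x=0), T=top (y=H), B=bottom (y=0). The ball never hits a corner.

1. t=3 → T at (7,6); v=(2,-1)
2. t=1/2 → R at (8,11/2); v=(-2,-1)
3. t=4 → L at (0,3/2); v=(2,-1)

Final position: (0,3/2)
Wall sequence: TRL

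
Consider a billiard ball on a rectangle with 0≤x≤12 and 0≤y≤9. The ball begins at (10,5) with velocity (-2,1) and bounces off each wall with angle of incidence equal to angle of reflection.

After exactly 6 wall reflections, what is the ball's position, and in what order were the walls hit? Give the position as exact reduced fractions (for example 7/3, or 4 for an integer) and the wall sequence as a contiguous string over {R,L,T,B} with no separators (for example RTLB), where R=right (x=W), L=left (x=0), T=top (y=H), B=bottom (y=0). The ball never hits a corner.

1. t=4 → T at (2,9); v=(-2,-1)
2. t=1 → L at (0,8); v=(2,-1)
3. t=6 → R at (12,2); v=(-2,-1)
4. t=2 → B at (8,0); v=(-2,1)
5. t=4 → L at (0,4); v=(2,1)
6. t=5 → T at (10,9); v=(2,-1)

Final position: (10,9)
Wall sequence: TLRBLT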